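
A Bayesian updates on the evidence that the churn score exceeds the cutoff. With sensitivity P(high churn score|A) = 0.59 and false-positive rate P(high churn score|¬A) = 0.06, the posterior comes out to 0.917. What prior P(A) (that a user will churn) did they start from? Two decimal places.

Bayes' rule in odds form gives O(A|E) = O(A)·[P(E|A)/P(E|¬A)], hence O(A) = O(A|E)/LR.
Posterior odds = 0.917/(1−0.917) = 11.0482. LR = 0.59/0.06 = 9.8333.
Prior odds = 11.0482/9.8333 = 1.1235, so P(A) = 1.1235/(1+1.1235) ≈ 0.53.

P(A) = 0.53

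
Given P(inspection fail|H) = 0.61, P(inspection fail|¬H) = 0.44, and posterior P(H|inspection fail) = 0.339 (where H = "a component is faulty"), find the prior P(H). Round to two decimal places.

In odds form, posterior odds = prior odds × likelihood ratio, so prior odds = posterior odds ÷ LR.
Posterior odds = 0.339/(1−0.339) = 0.5129. LR = 0.61/0.44 = 1.3864.
Prior odds = 0.5129/1.3864 = 0.3700, so P(H) = 0.3700/(1+0.3700) ≈ 0.27.

P(H) = 0.27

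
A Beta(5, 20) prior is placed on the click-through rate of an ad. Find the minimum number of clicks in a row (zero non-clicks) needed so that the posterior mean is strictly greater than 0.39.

After k clicks and 0 non-clicks the posterior is Beta(5+k, 20), with mean (5+k)/(5+20+k).
Set (5+k)/(25+k) > 0.39 and solve: k > (0.39·25 − 5)/(1 − 0.39) = 7.787.
The smallest integer exceeding 7.787 is 8.

k = 8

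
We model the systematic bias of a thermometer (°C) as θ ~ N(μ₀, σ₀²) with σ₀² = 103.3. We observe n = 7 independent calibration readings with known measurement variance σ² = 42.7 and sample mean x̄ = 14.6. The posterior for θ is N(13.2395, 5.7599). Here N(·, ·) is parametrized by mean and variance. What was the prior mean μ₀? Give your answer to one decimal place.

The posterior mean is a precision-weighted average: μ_n = (τ₀μ₀ + τ_data·x̄)/(τ₀+τ_data), with τ₀=1/σ₀² and τ_data=n/σ².
Here τ₀ = 1/103.3 = 0.009681 and τ_data = 7/42.7 = 0.163934, so τ_n = 0.173615.
Rearranging for μ₀: μ₀ = (μ_n·τ_n − τ_data·x̄)/τ₀ = (13.2395·0.173615 − 0.163934·14.6) / 0.009681 = -0.094861/0.009681 ≈ -9.8.

μ₀ = -9.8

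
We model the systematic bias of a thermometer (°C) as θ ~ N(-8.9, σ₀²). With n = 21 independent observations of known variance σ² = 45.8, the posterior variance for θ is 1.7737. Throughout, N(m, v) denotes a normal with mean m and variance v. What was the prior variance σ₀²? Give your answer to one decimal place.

σ₀² = 9.5

Posterior precision equals prior precision plus data precision: 1/σ_n² = 1/σ₀² + n/σ².
So 1/σ₀² = 1/1.7737 − 21/45.8 = 0.563793 − 0.458515 = 0.105278.
Hence σ₀² = 1/0.105278 ≈ 9.5.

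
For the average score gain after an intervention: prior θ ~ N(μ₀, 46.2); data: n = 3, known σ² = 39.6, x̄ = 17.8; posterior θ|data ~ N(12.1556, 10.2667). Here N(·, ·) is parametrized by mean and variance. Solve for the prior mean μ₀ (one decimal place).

With known observation variance, the Normal–Normal posterior has precision τ_n = τ₀ + n/σ² and mean μ_n = (τ₀μ₀ + (n/σ²)x̄)/τ_n.
Here τ₀ = 1/46.2 = 0.021645 and τ_data = 3/39.6 = 0.075758, so τ_n = 0.097403.
Rearranging for μ₀: μ₀ = (μ_n·τ_n − τ_data·x̄)/τ₀ = (12.1556·0.097403 − 0.075758·17.8) / 0.021645 = -0.164500/0.021645 ≈ -7.6.

μ₀ = -7.6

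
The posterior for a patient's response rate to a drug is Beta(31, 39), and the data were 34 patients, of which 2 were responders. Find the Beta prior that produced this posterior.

A Beta(a, b) prior with s successes and f failures in binomial data gives a Beta(a+s, b+f) posterior.
So a = 31 − 2 = 29 and b = 39 − 32 = 7.

Beta(29, 7)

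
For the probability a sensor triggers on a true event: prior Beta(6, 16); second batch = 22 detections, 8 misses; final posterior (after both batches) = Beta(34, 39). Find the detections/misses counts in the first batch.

Because Beta–binomial updating is additive in the counts, the combined data contributed (α_post−α_prior, β_post−β_prior) successes and failures.
Total across both batches: 34−6=28 detections, 39−16=23 misses.
Subtract the second batch: 28−22=6 detections and 23−8=15 misses.

6 detections and 15 misses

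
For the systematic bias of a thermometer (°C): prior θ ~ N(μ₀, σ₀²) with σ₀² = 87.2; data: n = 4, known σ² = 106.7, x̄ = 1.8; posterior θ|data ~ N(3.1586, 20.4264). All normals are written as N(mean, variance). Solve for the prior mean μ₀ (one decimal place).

With known observation variance, the Normal–Normal posterior has precision τ_n = τ₀ + n/σ² and mean μ_n = (τ₀μ₀ + (n/σ²)x̄)/τ_n.
Here τ₀ = 1/87.2 = 0.011468 and τ_data = 4/106.7 = 0.037488, so τ_n = 0.048956.
Rearranging for μ₀: μ₀ = (μ_n·τ_n − τ_data·x̄)/τ₀ = (3.1586·0.048956 − 0.037488·1.8) / 0.011468 = 0.087154/0.011468 ≈ 7.6.

μ₀ = 7.6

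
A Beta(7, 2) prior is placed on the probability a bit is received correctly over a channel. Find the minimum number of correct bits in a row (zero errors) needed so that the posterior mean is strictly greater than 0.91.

k = 14

After k correct bits and 0 errors the posterior is Beta(7+k, 2), with mean (7+k)/(7+2+k).
Set (7+k)/(9+k) > 0.91 and solve: k > (0.91·9 − 7)/(1 − 0.91) = 13.222.
The smallest integer exceeding 13.222 is 14, and checking k=14: (21)/(23) = 0.9130 > 0.91.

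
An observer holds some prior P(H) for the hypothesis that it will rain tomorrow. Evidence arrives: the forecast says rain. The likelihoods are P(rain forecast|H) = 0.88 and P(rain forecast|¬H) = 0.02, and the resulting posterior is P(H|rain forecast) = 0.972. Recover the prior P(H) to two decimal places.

P(H) = 0.44

Bayes' rule in odds form gives O(H|E) = O(H)·[P(E|H)/P(E|¬H)], hence O(H) = O(H|E)/LR.
Posterior odds = 0.972/(1−0.972) = 34.7143. LR = 0.88/0.02 = 44.0000.
Prior odds = 34.7143/44.0000 = 0.7890, so P(H) = 0.7890/(1+0.7890) ≈ 0.44.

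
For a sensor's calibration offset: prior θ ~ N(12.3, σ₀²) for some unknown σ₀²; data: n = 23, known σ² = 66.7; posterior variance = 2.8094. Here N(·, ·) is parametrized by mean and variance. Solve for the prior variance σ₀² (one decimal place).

σ₀² = 89.9

Posterior precision equals prior precision plus data precision: 1/σ_n² = 1/σ₀² + n/σ².
So 1/σ₀² = 1/2.8094 − 23/66.7 = 0.355948 − 0.344828 = 0.011120.
Hence σ₀² = 1/0.011120 ≈ 89.9.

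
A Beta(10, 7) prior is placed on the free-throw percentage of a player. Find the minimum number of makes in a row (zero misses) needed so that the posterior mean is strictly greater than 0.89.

k = 47

After k makes and 0 misses the posterior is Beta(10+k, 7), with mean (10+k)/(10+7+k).
Set (10+k)/(17+k) > 0.89 and solve: k > (0.89·17 − 10)/(1 − 0.89) = 46.636.
The smallest integer exceeding 46.636 is 47.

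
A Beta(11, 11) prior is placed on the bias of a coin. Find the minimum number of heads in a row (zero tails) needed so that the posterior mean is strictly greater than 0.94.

k = 162

After k heads and 0 tails the posterior is Beta(11+k, 11), with mean (11+k)/(11+11+k).
Set (11+k)/(22+k) > 0.94 and solve: k > (0.94·22 − 11)/(1 − 0.94) = 161.333.
The smallest integer exceeding 161.333 is 162.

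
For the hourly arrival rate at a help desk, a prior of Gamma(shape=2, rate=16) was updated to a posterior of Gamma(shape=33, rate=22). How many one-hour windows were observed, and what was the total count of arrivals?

n = 6 one-hour windows with total 31 arrivals

Gamma–Poisson conjugacy: posterior shape = α + Σxᵢ, posterior rate = β + n.
Matching: Σxᵢ = 33 − 2 = 31 and n = 22 − 16 = 6.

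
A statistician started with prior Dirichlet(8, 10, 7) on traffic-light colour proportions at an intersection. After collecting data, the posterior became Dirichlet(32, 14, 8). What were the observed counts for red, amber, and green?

For a Dirichlet(α) prior with multinomial counts c, the posterior is Dirichlet(α + c) componentwise.
Counts are posterior − prior componentwise: 32−8=24, 14−10=4, 8−7=1.

counts (24, 4, 1)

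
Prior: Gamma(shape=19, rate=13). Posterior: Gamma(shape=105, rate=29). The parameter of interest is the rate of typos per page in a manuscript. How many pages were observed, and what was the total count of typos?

n = 16 pages with total 86 typos

Gamma–Poisson conjugacy: posterior shape = α + Σxᵢ, posterior rate = β + n.
Matching: Σxᵢ = 105 − 19 = 86 and n = 29 − 13 = 16.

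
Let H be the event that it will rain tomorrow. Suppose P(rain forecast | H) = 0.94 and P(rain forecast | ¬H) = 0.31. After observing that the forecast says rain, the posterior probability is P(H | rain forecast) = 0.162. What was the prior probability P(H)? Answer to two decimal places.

P(H) = 0.06

Bayes' rule in odds form gives O(H|E) = O(H)·[P(E|H)/P(E|¬H)], hence O(H) = O(H|E)/LR.
Posterior odds = 0.162/(1−0.162) = 0.1933. LR = 0.94/0.31 = 3.0323.
Prior odds = 0.1933/3.0323 = 0.0637, so P(H) = 0.0637/(1+0.0637) ≈ 0.06.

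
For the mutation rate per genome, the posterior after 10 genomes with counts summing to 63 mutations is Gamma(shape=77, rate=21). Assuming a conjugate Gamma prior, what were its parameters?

Gamma–Poisson conjugacy: posterior shape = α + Σxᵢ, posterior rate = β + n.
So α = 77 − 63 = 14 and β = 21 − 10 = 11.

Gamma(shape=14, rate=11)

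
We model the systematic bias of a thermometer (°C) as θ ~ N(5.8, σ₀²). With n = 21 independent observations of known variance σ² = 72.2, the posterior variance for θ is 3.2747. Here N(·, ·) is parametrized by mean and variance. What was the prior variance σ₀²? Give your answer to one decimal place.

σ₀² = 68.9

For the Normal–Normal model with known σ², precisions add: τ_n = τ₀ + n/σ².
So 1/σ₀² = 1/3.2747 − 21/72.2 = 0.305371 − 0.290859 = 0.014512.
Hence σ₀² = 1/0.014512 ≈ 68.9.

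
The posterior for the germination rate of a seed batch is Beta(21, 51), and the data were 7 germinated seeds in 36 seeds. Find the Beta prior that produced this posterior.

Under Beta–binomial conjugacy the posterior parameters are (α+s, β+f).
So α = 21 − 7 = 14 and β = 51 − 29 = 22.

Beta(14, 22)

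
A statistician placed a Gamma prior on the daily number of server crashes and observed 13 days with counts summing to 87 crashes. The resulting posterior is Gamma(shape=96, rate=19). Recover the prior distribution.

Gamma(shape=9, rate=6)

Gamma–Poisson conjugacy: posterior shape = α + Σxᵢ, posterior rate = β + n.
So α = 96 − 87 = 9 and β = 19 − 13 = 6.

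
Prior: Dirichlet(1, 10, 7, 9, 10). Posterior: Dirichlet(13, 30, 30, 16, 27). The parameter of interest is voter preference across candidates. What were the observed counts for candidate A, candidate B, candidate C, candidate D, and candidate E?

counts (12, 20, 23, 7, 17)

For a Dirichlet(α) prior with multinomial counts c, the posterior is Dirichlet(α + c) componentwise.
Counts are posterior − prior componentwise: 13−1=12, 30−10=20, 30−7=23, 16−9=7, 27−10=17.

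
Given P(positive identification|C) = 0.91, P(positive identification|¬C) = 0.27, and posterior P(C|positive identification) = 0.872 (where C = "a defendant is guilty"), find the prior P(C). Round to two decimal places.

Bayes' rule in odds form gives O(C|E) = O(C)·[P(E|C)/P(E|¬C)], hence O(C) = O(C|E)/LR.
Posterior odds = 0.872/(1−0.872) = 6.8125. LR = 0.91/0.27 = 3.3704.
Prior odds = 6.8125/3.3704 = 2.0213, so P(C) = 2.0213/(1+2.0213) ≈ 0.67.

P(C) = 0.67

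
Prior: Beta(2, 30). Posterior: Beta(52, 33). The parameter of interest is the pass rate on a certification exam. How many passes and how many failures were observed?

Under Beta–binomial conjugacy the posterior parameters are (a+s, b+f).
Match parameters: s=52−2=50, f=33−30=3.

50 passes and 3 failures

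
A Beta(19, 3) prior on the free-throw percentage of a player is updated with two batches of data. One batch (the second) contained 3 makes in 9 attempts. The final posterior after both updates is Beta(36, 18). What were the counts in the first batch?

14 makes and 9 misses

Because Beta–binomial updating is additive in the counts, the combined data contributed (α_post−α_prior, β_post−β_prior) successes and failures.
Total across both batches: 36−19=17 makes, 18−3=15 misses.
Subtract the second batch: 17−3=14 makes and 15−6=9 misses.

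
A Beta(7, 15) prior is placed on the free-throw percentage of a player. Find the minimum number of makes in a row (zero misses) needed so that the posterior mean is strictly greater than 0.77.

After k makes and 0 misses the posterior is Beta(7+k, 15), with mean (7+k)/(7+15+k).
Set (7+k)/(22+k) > 0.77 and solve: k > (0.77·22 − 7)/(1 − 0.77) = 43.217.
The smallest integer exceeding 43.217 is 44, and checking k=44: (51)/(66) = 0.7727 > 0.77.

k = 44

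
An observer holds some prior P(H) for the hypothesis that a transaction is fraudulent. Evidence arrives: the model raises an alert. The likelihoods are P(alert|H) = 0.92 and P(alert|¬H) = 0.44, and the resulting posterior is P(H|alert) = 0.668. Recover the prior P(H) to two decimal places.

P(H) = 0.49

Bayes' rule in odds form gives O(H|E) = O(H)·[P(E|H)/P(E|¬H)], hence O(H) = O(H|E)/LR.
Posterior odds = 0.668/(1−0.668) = 2.0120. LR = 0.92/0.44 = 2.0909.
Prior odds = 2.0120/2.0909 = 0.9623, so P(H) = 0.9623/(1+0.9623) ≈ 0.49.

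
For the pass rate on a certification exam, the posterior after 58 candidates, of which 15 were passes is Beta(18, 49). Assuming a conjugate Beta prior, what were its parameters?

Beta is conjugate to the binomial likelihood: posterior = Beta(a+s, b+f).
Subtract the data counts: 18−15=3, 49−43=6.

Beta(3, 6)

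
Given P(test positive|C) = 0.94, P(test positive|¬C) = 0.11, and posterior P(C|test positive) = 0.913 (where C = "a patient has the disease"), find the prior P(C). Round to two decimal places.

P(C) = 0.55

Bayes' rule in odds form gives O(C|E) = O(C)·[P(E|C)/P(E|¬C)], hence O(C) = O(C|E)/LR.
Posterior odds = 0.913/(1−0.913) = 10.4943. LR = 0.94/0.11 = 8.5455.
Prior odds = 10.4943/8.5455 = 1.2280, so P(C) = 1.2280/(1+1.2280) ≈ 0.55.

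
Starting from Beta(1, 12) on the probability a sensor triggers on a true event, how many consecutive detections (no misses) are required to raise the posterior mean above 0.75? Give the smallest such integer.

After k detections and 0 misses the posterior is Beta(1+k, 12), with mean (1+k)/(1+12+k).
Set (1+k)/(13+k) > 0.75 and solve: k > (0.75·13 − 1)/(1 − 0.75) = 35.000.
The smallest integer exceeding 35.000 is 36.

k = 36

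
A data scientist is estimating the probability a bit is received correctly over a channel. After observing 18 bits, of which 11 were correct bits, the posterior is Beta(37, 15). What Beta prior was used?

Under Beta–binomial conjugacy the posterior parameters are (a+s, b+f).
So a = 37 − 11 = 26 and b = 15 − 7 = 8.

Beta(26, 8)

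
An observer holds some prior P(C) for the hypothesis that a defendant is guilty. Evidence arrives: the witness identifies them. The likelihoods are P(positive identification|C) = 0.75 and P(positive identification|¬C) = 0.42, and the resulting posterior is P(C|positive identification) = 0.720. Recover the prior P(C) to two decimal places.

Bayes' rule in odds form gives O(C|E) = O(C)·[P(E|C)/P(E|¬C)], hence O(C) = O(C|E)/LR.
Posterior odds = 0.720/(1−0.720) = 2.5714. LR = 0.75/0.42 = 1.7857.
Prior odds = 2.5714/1.7857 = 1.4400, so P(C) = 1.4400/(1+1.4400) ≈ 0.59.

P(C) = 0.59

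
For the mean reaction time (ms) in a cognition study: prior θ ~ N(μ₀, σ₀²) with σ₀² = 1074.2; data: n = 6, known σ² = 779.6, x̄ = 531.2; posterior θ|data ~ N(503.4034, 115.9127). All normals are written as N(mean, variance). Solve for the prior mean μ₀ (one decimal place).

μ₀ = 273.6

With known observation variance, the Normal–Normal posterior has precision τ_n = τ₀ + n/σ² and mean μ_n = (τ₀μ₀ + (n/σ²)x̄)/τ_n.
Here τ₀ = 1/1074.2 = 0.000931 and τ_data = 6/779.6 = 0.007696, so τ_n = 0.008627.
Rearranging for μ₀: μ₀ = (μ_n·τ_n − τ_data·x̄)/τ₀ = (503.4034·0.008627 − 0.007696·531.2) / 0.000931 = 0.254746/0.000931 ≈ 273.6.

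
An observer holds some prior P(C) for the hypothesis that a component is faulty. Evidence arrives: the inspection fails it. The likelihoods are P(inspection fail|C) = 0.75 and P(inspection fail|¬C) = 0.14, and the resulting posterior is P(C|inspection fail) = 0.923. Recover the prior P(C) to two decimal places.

P(C) = 0.69

Bayes' rule in odds form gives O(C|E) = O(C)·[P(E|C)/P(E|¬C)], hence O(C) = O(C|E)/LR.
Posterior odds = 0.923/(1−0.923) = 11.9870. LR = 0.75/0.14 = 5.3571.
Prior odds = 11.9870/5.3571 = 2.2376, so P(C) = 2.2376/(1+2.2376) ≈ 0.69.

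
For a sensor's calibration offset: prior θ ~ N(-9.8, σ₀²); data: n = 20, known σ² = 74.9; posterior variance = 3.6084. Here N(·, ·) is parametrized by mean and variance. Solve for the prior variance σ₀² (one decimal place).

Posterior precision equals prior precision plus data precision: 1/σ_n² = 1/σ₀² + n/σ².
So 1/σ₀² = 1/3.6084 − 20/74.9 = 0.277131 − 0.267023 = 0.010108.
Hence σ₀² = 1/0.010108 ≈ 98.9.

σ₀² = 98.9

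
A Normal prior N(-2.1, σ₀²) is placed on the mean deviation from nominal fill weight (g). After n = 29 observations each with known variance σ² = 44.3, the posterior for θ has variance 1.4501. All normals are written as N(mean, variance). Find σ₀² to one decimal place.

σ₀² = 28.6

Posterior precision equals prior precision plus data precision: 1/σ_n² = 1/σ₀² + n/σ².
So 1/σ₀² = 1/1.4501 − 29/44.3 = 0.689608 − 0.654628 = 0.034980.
Hence σ₀² = 1/0.034980 ≈ 28.6.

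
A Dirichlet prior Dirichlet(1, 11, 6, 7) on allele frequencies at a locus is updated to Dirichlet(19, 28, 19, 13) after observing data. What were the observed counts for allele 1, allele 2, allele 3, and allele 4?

counts (18, 17, 13, 6)

For a Dirichlet(α) prior with multinomial counts c, the posterior is Dirichlet(α + c) componentwise.
Counts are posterior − prior componentwise: 19−1=18, 28−11=17, 19−6=13, 13−7=6.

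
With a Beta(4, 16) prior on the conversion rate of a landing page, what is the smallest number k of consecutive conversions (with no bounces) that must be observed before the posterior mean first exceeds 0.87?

After k conversions and 0 bounces the posterior is Beta(4+k, 16), with mean (4+k)/(4+16+k).
Set (4+k)/(20+k) > 0.87 and solve: k > (0.87·20 − 4)/(1 − 0.87) = 103.077.
The smallest integer exceeding 103.077 is 104, and checking k=104: (108)/(124) = 0.8710 > 0.87.

k = 104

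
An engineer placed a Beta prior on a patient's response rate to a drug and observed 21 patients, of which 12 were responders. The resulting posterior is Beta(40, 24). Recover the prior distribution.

Beta is conjugate to the binomial likelihood: posterior = Beta(a+s, b+f).
So a = 40 − 12 = 28 and b = 24 − 9 = 15.

Beta(28, 15)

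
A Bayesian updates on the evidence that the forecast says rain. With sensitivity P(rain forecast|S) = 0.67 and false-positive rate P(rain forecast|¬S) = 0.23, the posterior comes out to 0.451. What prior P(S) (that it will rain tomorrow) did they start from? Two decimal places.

Bayes' rule in odds form gives O(S|E) = O(S)·[P(E|S)/P(E|¬S)], hence O(S) = O(S|E)/LR.
Posterior odds = 0.451/(1−0.451) = 0.8215. LR = 0.67/0.23 = 2.9130.
Prior odds = 0.8215/2.9130 = 0.2820, so P(S) = 0.2820/(1+0.2820) ≈ 0.22.

P(S) = 0.22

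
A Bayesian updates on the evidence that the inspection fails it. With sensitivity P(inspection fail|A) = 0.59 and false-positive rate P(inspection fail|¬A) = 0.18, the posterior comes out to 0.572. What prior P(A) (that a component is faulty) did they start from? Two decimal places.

In odds form, posterior odds = prior odds × likelihood ratio, so prior odds = posterior odds ÷ LR.
Posterior odds = 0.572/(1−0.572) = 1.3364. LR = 0.59/0.18 = 3.2778.
Prior odds = 1.3364/3.2778 = 0.4077, so P(A) = 0.4077/(1+0.4077) ≈ 0.29.

P(A) = 0.29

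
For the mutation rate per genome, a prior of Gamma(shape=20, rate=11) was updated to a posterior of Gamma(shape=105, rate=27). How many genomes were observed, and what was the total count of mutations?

n = 16 genomes with total 85 mutations

Gamma–Poisson conjugacy: posterior shape = α + Σxᵢ, posterior rate = β + n.
Matching: Σxᵢ = 105 − 20 = 85 and n = 27 − 11 = 16.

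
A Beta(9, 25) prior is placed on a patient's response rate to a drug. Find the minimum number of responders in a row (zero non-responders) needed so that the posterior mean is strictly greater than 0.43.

k = 10

After k responders and 0 non-responders the posterior is Beta(9+k, 25), with mean (9+k)/(9+25+k).
Set (9+k)/(34+k) > 0.43 and solve: k > (0.43·34 − 9)/(1 − 0.43) = 9.860.
The smallest integer exceeding 9.860 is 10, and checking k=10: (19)/(44) = 0.4318 > 0.43.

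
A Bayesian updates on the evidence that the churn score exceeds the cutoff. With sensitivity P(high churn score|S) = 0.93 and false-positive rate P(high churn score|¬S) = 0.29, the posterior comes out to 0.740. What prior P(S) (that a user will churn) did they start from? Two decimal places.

Bayes' rule in odds form gives O(S|E) = O(S)·[P(E|S)/P(E|¬S)], hence O(S) = O(S|E)/LR.
Posterior odds = 0.740/(1−0.740) = 2.8462. LR = 0.93/0.29 = 3.2069.
Prior odds = 2.8462/3.2069 = 0.8875, so P(S) = 0.8875/(1+0.8875) ≈ 0.47.

P(S) = 0.47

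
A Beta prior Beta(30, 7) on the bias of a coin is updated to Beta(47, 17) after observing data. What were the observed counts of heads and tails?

17 heads and 10 tails

A Beta(α, β) prior with s successes and f failures in binomial data gives a Beta(α+s, β+f) posterior.
Match parameters: s=47−30=17, f=17−7=10.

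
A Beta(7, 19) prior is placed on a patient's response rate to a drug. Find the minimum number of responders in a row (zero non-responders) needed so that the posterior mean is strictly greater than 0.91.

After k responders and 0 non-responders the posterior is Beta(7+k, 19), with mean (7+k)/(7+19+k).
Set (7+k)/(26+k) > 0.91 and solve: k > (0.91·26 − 7)/(1 − 0.91) = 185.111.
The smallest integer exceeding 185.111 is 186.

k = 186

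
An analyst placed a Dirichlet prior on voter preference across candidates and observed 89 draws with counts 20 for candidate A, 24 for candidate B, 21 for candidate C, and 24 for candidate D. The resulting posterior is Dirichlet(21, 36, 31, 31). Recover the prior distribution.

For a Dirichlet(α) prior with multinomial counts c, the posterior is Dirichlet(α + c) componentwise.
Subtract each count from the matching posterior parameter: 21−20=1, 36−24=12, 31−21=10, 31−24=7.

Dirichlet(1, 12, 10, 7)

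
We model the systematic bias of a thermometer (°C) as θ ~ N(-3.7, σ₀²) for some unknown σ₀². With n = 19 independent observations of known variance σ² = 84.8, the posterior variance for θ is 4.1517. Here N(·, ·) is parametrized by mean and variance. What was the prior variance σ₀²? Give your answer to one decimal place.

σ₀² = 59.5

Posterior precision equals prior precision plus data precision: 1/σ_n² = 1/σ₀² + n/σ².
So 1/σ₀² = 1/4.1517 − 19/84.8 = 0.240865 − 0.224057 = 0.016808.
Hence σ₀² = 1/0.016808 ≈ 59.5.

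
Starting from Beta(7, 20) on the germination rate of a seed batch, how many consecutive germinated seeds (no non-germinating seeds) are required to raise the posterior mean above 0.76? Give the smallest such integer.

k = 57

After k germinated seeds and 0 non-germinating seeds the posterior is Beta(7+k, 20), with mean (7+k)/(7+20+k).
Set (7+k)/(27+k) > 0.76 and solve: k > (0.76·27 − 7)/(1 − 0.76) = 56.333.
The smallest integer exceeding 56.333 is 57.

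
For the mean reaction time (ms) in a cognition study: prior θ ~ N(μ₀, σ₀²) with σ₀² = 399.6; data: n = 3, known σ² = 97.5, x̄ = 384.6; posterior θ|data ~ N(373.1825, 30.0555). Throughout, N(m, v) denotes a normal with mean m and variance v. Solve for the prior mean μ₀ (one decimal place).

μ₀ = 232.8

The posterior mean is a precision-weighted average: μ_n = (τ₀μ₀ + τ_data·x̄)/(τ₀+τ_data), with τ₀=1/σ₀² and τ_data=n/σ².
Here τ₀ = 1/399.6 = 0.002503 and τ_data = 3/97.5 = 0.030769, so τ_n = 0.033272.
Rearranging for μ₀: μ₀ = (μ_n·τ_n − τ_data·x̄)/τ₀ = (373.1825·0.033272 − 0.030769·384.6) / 0.002503 = 0.582771/0.002503 ≈ 232.8.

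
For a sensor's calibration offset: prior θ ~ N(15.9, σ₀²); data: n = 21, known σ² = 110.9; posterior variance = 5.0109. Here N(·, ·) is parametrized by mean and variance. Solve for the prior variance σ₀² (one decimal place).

σ₀² = 98.0

Posterior precision equals prior precision plus data precision: 1/σ_n² = 1/σ₀² + n/σ².
So 1/σ₀² = 1/5.0109 − 21/110.9 = 0.199565 − 0.189360 = 0.010205.
Hence σ₀² = 1/0.010205 ≈ 98.0.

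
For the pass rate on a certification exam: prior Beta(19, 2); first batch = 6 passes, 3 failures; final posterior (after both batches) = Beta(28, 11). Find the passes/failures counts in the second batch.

3 passes and 6 failures

Because Beta–binomial updating is additive in the counts, the combined data contributed (α_post−α_prior, β_post−β_prior) successes and failures.
Total across both batches: 28−19=9 passes, 11−2=9 failures.
Subtract the first batch: 9−6=3 passes and 9−3=6 failures.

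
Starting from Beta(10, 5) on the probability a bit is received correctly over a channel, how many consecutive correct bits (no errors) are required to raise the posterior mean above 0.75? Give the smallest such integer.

After k correct bits and 0 errors the posterior is Beta(10+k, 5), with mean (10+k)/(10+5+k).
Set (10+k)/(15+k) > 0.75 and solve: k > (0.75·15 − 10)/(1 − 0.75) = 5.000.
The smallest integer exceeding 5.000 is 6.

k = 6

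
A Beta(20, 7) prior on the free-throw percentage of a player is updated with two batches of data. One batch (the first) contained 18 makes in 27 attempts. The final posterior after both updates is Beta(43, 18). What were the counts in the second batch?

Sequential conjugate updates are equivalent to a single update on the pooled data, so total successes = posterior α − prior α and total failures = posterior β − prior β.
Total across both batches: 43−20=23 makes, 18−7=11 misses.
Subtract the first batch: 23−18=5 makes and 11−9=2 misses.

5 makes and 2 misses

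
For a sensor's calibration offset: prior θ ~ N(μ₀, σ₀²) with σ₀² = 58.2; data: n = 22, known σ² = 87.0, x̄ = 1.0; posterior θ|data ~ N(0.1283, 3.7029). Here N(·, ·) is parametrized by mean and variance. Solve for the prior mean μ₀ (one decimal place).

With known observation variance, the Normal–Normal posterior has precision τ_n = τ₀ + n/σ² and mean μ_n = (τ₀μ₀ + (n/σ²)x̄)/τ_n.
Here τ₀ = 1/58.2 = 0.017182 and τ_data = 22/87.0 = 0.252874, so τ_n = 0.270056.
Rearranging for μ₀: μ₀ = (μ_n·τ_n − τ_data·x̄)/τ₀ = (0.1283·0.270056 − 0.252874·1.0) / 0.017182 = -0.218226/0.017182 ≈ -12.7.

μ₀ = -12.7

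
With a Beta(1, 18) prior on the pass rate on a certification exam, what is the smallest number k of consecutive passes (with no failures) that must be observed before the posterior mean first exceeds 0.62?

After k passes and 0 failures the posterior is Beta(1+k, 18), with mean (1+k)/(1+18+k).
Set (1+k)/(19+k) > 0.62 and solve: k > (0.62·19 − 1)/(1 − 0.62) = 28.368.
The smallest integer exceeding 28.368 is 29, and checking k=29: (30)/(48) = 0.6250 > 0.62.

k = 29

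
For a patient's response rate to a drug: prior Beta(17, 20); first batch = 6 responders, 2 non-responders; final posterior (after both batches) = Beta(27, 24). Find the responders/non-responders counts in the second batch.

Sequential conjugate updates are equivalent to a single update on the pooled data, so total successes = posterior α − prior α and total failures = posterior β − prior β.
Total across both batches: 27−17=10 responders, 24−20=4 non-responders.
Subtract the first batch: 10−6=4 responders and 4−2=2 non-responders.

4 responders and 2 non-responders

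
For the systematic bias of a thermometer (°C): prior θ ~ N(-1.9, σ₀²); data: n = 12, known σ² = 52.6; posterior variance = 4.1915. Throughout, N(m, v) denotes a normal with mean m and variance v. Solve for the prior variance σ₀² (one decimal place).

σ₀² = 95.8

Posterior precision equals prior precision plus data precision: 1/σ_n² = 1/σ₀² + n/σ².
So 1/σ₀² = 1/4.1915 − 12/52.6 = 0.238578 − 0.228137 = 0.010441.
Hence σ₀² = 1/0.010441 ≈ 95.8.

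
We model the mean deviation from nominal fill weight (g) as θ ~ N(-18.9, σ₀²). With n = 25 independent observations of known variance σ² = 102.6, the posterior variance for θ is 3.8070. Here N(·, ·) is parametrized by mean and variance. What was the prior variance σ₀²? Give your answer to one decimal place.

For the Normal–Normal model with known σ², precisions add: τ_n = τ₀ + n/σ².
So 1/σ₀² = 1/3.8070 − 25/102.6 = 0.262674 − 0.243665 = 0.019009.
Hence σ₀² = 1/0.019009 ≈ 52.6.

σ₀² = 52.6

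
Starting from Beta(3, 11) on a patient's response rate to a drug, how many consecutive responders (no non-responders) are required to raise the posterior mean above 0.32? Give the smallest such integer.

k = 3

After k responders and 0 non-responders the posterior is Beta(3+k, 11), with mean (3+k)/(3+11+k).
Set (3+k)/(14+k) > 0.32 and solve: k > (0.32·14 − 3)/(1 − 0.32) = 2.176.
The smallest integer exceeding 2.176 is 3, and checking k=3: (6)/(17) = 0.3529 > 0.32.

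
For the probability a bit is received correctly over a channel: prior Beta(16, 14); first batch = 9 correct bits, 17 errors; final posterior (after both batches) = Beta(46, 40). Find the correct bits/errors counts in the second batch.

Sequential conjugate updates are equivalent to a single update on the pooled data, so total successes = posterior α − prior α and total failures = posterior β − prior β.
Total across both batches: 46−16=30 correct bits, 40−14=26 errors.
Subtract the first batch: 30−9=21 correct bits and 26−17=9 errors.

21 correct bits and 9 errors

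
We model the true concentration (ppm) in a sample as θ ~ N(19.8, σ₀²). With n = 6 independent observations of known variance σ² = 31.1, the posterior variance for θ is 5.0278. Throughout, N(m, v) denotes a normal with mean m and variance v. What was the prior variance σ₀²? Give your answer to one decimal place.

Posterior precision equals prior precision plus data precision: 1/σ_n² = 1/σ₀² + n/σ².
So 1/σ₀² = 1/5.0278 − 6/31.1 = 0.198894 − 0.192926 = 0.005968.
Hence σ₀² = 1/0.005968 ≈ 167.6.

σ₀² = 167.6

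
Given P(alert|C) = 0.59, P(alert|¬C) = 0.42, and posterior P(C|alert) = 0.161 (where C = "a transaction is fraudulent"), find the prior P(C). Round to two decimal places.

In odds form, posterior odds = prior odds × likelihood ratio, so prior odds = posterior odds ÷ LR.
Posterior odds = 0.161/(1−0.161) = 0.1919. LR = 0.59/0.42 = 1.4048.
Prior odds = 0.1919/1.4048 = 0.1366, so P(C) = 0.1366/(1+0.1366) ≈ 0.12.

P(C) = 0.12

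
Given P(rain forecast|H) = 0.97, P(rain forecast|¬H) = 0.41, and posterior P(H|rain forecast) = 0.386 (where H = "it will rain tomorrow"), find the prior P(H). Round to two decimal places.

In odds form, posterior odds = prior odds × likelihood ratio, so prior odds = posterior odds ÷ LR.
Posterior odds = 0.386/(1−0.386) = 0.6287. LR = 0.97/0.41 = 2.3659.
Prior odds = 0.6287/2.3659 = 0.2657, so P(H) = 0.2657/(1+0.2657) ≈ 0.21.

P(H) = 0.21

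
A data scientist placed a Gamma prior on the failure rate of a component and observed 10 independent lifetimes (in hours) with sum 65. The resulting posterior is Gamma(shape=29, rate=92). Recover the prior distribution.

Gamma(shape=19, rate=27)

Gamma–exponential conjugacy: posterior shape = α + n, posterior rate = β + Σtᵢ.
So α = 29 − 10 = 19 and β = 92 − 65 = 27.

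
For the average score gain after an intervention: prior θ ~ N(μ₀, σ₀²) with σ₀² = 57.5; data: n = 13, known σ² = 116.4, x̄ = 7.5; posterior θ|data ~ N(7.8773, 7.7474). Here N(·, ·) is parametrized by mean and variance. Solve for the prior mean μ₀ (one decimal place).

With known observation variance, the Normal–Normal posterior has precision τ_n = τ₀ + n/σ² and mean μ_n = (τ₀μ₀ + (n/σ²)x̄)/τ_n.
Here τ₀ = 1/57.5 = 0.017391 and τ_data = 13/116.4 = 0.111684, so τ_n = 0.129075.
Rearranging for μ₀: μ₀ = (μ_n·τ_n − τ_data·x̄)/τ₀ = (7.8773·0.129075 − 0.111684·7.5) / 0.017391 = 0.179132/0.017391 ≈ 10.3.

μ₀ = 10.3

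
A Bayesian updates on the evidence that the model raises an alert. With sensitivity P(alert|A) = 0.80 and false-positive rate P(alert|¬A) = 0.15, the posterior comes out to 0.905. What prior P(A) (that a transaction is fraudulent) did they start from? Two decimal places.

P(A) = 0.64

In odds form, posterior odds = prior odds × likelihood ratio, so prior odds = posterior odds ÷ LR.
Posterior odds = 0.905/(1−0.905) = 9.5263. LR = 0.80/0.15 = 5.3333.
Prior odds = 9.5263/5.3333 = 1.7862, so P(A) = 1.7862/(1+1.7862) ≈ 0.64.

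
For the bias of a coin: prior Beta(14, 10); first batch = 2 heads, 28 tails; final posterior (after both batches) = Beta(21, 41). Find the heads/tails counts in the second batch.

5 heads and 3 tails

Sequential conjugate updates are equivalent to a single update on the pooled data, so total successes = posterior α − prior α and total failures = posterior β − prior β.
Total across both batches: 21−14=7 heads, 41−10=31 tails.
Subtract the first batch: 7−2=5 heads and 31−28=3 tails.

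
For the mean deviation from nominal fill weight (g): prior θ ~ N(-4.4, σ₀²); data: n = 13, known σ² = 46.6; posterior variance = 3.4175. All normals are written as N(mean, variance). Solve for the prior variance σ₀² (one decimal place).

Posterior precision equals prior precision plus data precision: 1/σ_n² = 1/σ₀² + n/σ².
So 1/σ₀² = 1/3.4175 − 13/46.6 = 0.292612 − 0.278970 = 0.013642.
Hence σ₀² = 1/0.013642 ≈ 73.3.

σ₀² = 73.3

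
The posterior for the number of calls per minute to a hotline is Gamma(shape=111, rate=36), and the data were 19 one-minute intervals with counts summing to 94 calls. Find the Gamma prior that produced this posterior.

Gamma(shape=17, rate=17)

Gamma–Poisson conjugacy: posterior shape = α + Σxᵢ, posterior rate = β + n.
So α = 111 − 94 = 17 and β = 36 − 19 = 17.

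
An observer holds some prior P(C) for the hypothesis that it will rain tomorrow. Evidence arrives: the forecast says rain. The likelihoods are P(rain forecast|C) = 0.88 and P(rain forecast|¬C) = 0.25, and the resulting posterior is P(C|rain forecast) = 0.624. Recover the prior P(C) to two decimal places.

Bayes' rule in odds form gives O(C|E) = O(C)·[P(E|C)/P(E|¬C)], hence O(C) = O(C|E)/LR.
Posterior odds = 0.624/(1−0.624) = 1.6596. LR = 0.88/0.25 = 3.5200.
Prior odds = 1.6596/3.5200 = 0.4715, so P(C) = 0.4715/(1+0.4715) ≈ 0.32.

P(C) = 0.32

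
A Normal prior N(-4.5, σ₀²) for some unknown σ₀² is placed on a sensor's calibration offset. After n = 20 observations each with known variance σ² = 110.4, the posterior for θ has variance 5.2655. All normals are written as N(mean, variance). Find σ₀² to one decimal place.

σ₀² = 114.2

Posterior precision equals prior precision plus data precision: 1/σ_n² = 1/σ₀² + n/σ².
So 1/σ₀² = 1/5.2655 − 20/110.4 = 0.189915 − 0.181159 = 0.008756.
Hence σ₀² = 1/0.008756 ≈ 114.2.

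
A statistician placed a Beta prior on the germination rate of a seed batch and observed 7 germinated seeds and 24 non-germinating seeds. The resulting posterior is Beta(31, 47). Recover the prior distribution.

Beta is conjugate to the binomial likelihood: posterior = Beta(α+s, β+f).
So α = 31 − 7 = 24 and β = 47 − 24 = 23.

Beta(24, 23)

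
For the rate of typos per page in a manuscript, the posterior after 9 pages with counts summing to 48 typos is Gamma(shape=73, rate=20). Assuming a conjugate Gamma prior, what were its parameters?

A Gamma(α, β) prior (rate parametrization) on a Poisson rate with n observations summing to S gives posterior Gamma(α+S, β+n).
So α = 73 − 48 = 25 and β = 20 − 9 = 11.

Gamma(shape=25, rate=11)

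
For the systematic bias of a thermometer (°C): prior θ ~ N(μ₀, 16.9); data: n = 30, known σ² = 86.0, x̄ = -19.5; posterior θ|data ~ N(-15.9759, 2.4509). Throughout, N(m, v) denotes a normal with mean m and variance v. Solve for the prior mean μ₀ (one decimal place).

μ₀ = 4.8

With known observation variance, the Normal–Normal posterior has precision τ_n = τ₀ + n/σ² and mean μ_n = (τ₀μ₀ + (n/σ²)x̄)/τ_n.
Here τ₀ = 1/16.9 = 0.059172 and τ_data = 30/86.0 = 0.348837, so τ_n = 0.408009.
Rearranging for μ₀: μ₀ = (μ_n·τ_n − τ_data·x̄)/τ₀ = (-15.9759·0.408009 − 0.348837·-19.5) / 0.059172 = 0.284011/0.059172 ≈ 4.8.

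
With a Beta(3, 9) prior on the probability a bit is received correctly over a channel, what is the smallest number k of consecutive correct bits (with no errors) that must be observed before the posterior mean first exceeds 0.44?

k = 5

After k correct bits and 0 errors the posterior is Beta(3+k, 9), with mean (3+k)/(3+9+k).
Set (3+k)/(12+k) > 0.44 and solve: k > (0.44·12 − 3)/(1 − 0.44) = 4.071.
The smallest integer exceeding 4.071 is 5, and checking k=5: (8)/(17) = 0.4706 > 0.44.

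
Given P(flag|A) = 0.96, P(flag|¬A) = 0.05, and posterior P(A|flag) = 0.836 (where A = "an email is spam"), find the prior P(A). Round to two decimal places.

P(A) = 0.21

In odds form, posterior odds = prior odds × likelihood ratio, so prior odds = posterior odds ÷ LR.
Posterior odds = 0.836/(1−0.836) = 5.0976. LR = 0.96/0.05 = 19.2000.
Prior odds = 5.0976/19.2000 = 0.2655, so P(A) = 0.2655/(1+0.2655) ≈ 0.21.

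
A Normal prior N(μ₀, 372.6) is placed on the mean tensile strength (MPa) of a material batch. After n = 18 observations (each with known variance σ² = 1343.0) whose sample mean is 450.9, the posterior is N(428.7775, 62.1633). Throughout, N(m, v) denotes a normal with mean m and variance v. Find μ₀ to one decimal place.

μ₀ = 318.3

With known observation variance, the Normal–Normal posterior has precision τ_n = τ₀ + n/σ² and mean μ_n = (τ₀μ₀ + (n/σ²)x̄)/τ_n.
Here τ₀ = 1/372.6 = 0.002684 and τ_data = 18/1343.0 = 0.013403, so τ_n = 0.016087.
Rearranging for μ₀: μ₀ = (μ_n·τ_n − τ_data·x̄)/τ₀ = (428.7775·0.016087 − 0.013403·450.9) / 0.002684 = 0.854331/0.002684 ≈ 318.3.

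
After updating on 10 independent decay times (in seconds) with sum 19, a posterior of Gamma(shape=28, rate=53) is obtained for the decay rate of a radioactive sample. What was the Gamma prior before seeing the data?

Gamma(shape=18, rate=34)

For an exponential likelihood with a Gamma(α, β) prior on the rate, n observations with total T give posterior Gamma(α+n, β+T).
So α = 28 − 10 = 18 and β = 53 − 19 = 34.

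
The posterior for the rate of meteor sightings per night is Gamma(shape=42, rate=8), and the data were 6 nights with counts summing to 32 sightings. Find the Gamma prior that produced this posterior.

Gamma–Poisson conjugacy: posterior shape = α + Σxᵢ, posterior rate = β + n.
So α = 42 − 32 = 10 and β = 8 − 6 = 2.

Gamma(shape=10, rate=2)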